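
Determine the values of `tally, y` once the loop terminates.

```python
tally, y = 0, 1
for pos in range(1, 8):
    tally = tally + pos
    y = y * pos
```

Let's trace through this code step by step.

Initialize: tally = 0
Initialize: y = 1
Entering loop: for pos in range(1, 8):
After iteration 1: pos = 1, tally = 1, y = 1
After iteration 2: pos = 2, tally = 3, y = 2
After iteration 3: pos = 3, tally = 6, y = 6
After iteration 4: pos = 4, tally = 10, y = 24
After iteration 5: pos = 5, tally = 15, y = 120
After iteration 6: pos = 6, tally = 21, y = 720
After iteration 7: pos = 7, tally = 28, y = 5040
Loop ends.

Final answer: 28, 5040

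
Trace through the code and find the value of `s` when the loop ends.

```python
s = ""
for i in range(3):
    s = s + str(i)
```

Let's trace through this code step by step.

Initialize: s = ''
Entering loop: for i in range(3):
After iteration 1: i = 0, s = '0'
After iteration 2: i = 1, s = '01'
After iteration 3: i = 2, s = '012'
Loop ends.

Final answer: '012'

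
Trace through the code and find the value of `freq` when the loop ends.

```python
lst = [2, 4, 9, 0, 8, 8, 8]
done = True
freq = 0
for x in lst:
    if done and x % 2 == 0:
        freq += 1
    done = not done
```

Let's trace through this code step by step.

Initialize: lst = [2, 4, 9, 0, 8, 8, 8]
Initialize: done = True
Initialize: freq = 0
Entering loop: for x in lst:
After iteration 1: x = 2, done = False, freq = 1
After iteration 2: x = 4, done = True, freq = 1
After iteration 3: x = 9, done = False, freq = 1
After iteration 4: x = 0, done = True, freq = 1
After iteration 5: x = 8, done = False, freq = 2
After iteration 6: x = 8, done = True, freq = 2
After iteration 7: x = 8, done = False, freq = 3
Loop ends.

Final answer: 3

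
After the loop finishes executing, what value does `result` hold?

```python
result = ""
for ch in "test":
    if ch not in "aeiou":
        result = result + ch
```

Let's trace through this code step by step.

Initialize: result = ''
Entering loop: for ch in "test":
After iteration 1: ch = 't', result = 't'
After iteration 2: ch = 'e', result = 't'
After iteration 3: ch = 's', result = 'ts'
After iteration 4: ch = 't', result = 'tst'
Loop ends.

Final answer: 'tst'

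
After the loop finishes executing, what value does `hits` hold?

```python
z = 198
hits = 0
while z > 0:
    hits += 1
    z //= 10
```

Let's trace through this code step by step.

Initialize: z = 198
Initialize: hits = 0
Entering loop: while z > 0:
After iteration 1: z = 19, hits = 1
After iteration 2: z = 1, hits = 2
After iteration 3: z = 0, hits = 3
Loop ends.

Final answer: 3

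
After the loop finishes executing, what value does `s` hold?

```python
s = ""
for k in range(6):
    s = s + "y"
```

Let's trace through this code step by step.

Initialize: s = ''
Entering loop: for k in range(6):
After iteration 1: k = 0, s = 'y'
After iteration 2: k = 1, s = 'yy'
After iteration 3: k = 2, s = 'yyy'
After iteration 4: k = 3, s = 'yyyy'
After iteration 5: k = 4, s = 'yyyyy'
After iteration 6: k = 5, s = 'yyyyyy'
Loop ends.

Final answer: 'yyyyyy'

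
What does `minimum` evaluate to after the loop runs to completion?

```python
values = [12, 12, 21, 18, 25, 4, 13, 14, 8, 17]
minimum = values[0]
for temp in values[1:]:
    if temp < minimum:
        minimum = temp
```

Let's trace through this code step by step.

Initialize: values = [12, 12, 21, 18, 25, 4, 13, 14, 8, 17]
Initialize: minimum = 12
Entering loop: for temp in values[1:]:
After iteration 1: temp = 12, minimum = 12
After iteration 2: temp = 21, minimum = 12
After iteration 3: temp = 18, minimum = 12
After iteration 4: temp = 25, minimum = 12
After iteration 5: temp = 4, minimum = 4
After iteration 6: temp = 13, minimum = 4
After iteration 7: temp = 14, minimum = 4
After iteration 8: temp = 8, minimum = 4
After iteration 9: temp = 17, minimum = 4
Loop ends.

Final answer: 4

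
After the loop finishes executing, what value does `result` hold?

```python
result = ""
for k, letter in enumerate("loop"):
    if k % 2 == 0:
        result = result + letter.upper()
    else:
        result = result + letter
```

Let's trace through this code step by step.

Initialize: result = ''
Entering loop: for k, letter in enumerate("loop"):
After iteration 1: k = 0, letter = 'l', result = 'L'
After iteration 2: k = 1, letter = 'o', result = 'Lo'
After iteration 3: k = 2, letter = 'o', result = 'LoO'
After iteration 4: k = 3, letter = 'p', result = 'LoOp'
Loop ends.

Final answer: 'LoOp'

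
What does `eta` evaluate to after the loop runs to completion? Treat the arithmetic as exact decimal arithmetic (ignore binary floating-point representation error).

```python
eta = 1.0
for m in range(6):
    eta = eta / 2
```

Let's trace through this code step by step.

Initialize: eta = 1.0
Entering loop: for m in range(6):
After iteration 1: m = 0, eta = 0.5
After iteration 2: m = 1, eta = 0.25
After iteration 3: m = 2, eta = 0.125
After iteration 4: m = 3, eta = 0.0625
After iteration 5: m = 4, eta = 0.03125
After iteration 6: m = 5, eta = 0.015625
Loop ends.

Final answer: 0.015625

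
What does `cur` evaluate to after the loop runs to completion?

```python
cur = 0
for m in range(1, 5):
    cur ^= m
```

Let's trace through this code step by step.

Initialize: cur = 0
Entering loop: for m in range(1, 5):
After iteration 1: m = 1, cur = 1
After iteration 2: m = 2, cur = 3
After iteration 3: m = 3, cur = 0
After iteration 4: m = 4, cur = 4
Loop ends.

Final answer: 4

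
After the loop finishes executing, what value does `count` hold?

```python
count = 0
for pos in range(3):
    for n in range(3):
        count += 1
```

Let's trace through this code step by step.

Initialize: count = 0
Entering loop: for pos in range(3):
After iteration 1: pos = 0, count = 3
After iteration 2: pos = 1, count = 6
After iteration 3: pos = 2, count = 9
Loop ends.

Final answer: 9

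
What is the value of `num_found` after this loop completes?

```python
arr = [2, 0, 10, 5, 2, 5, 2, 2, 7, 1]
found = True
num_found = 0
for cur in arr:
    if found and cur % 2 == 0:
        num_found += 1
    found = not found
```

Let's trace through this code step by step.

Initialize: arr = [2, 0, 10, 5, 2, 5, 2, 2, 7, 1]
Initialize: found = True
Initialize: num_found = 0
Entering loop: for cur in arr:
After iteration 1: cur = 2, found = False, num_found = 1
After iteration 2: cur = 0, found = True, num_found = 1
After iteration 3: cur = 10, found = False, num_found = 2
After iteration 4: cur = 5, found = True, num_found = 2
After iteration 5: cur = 2, found = False, num_found = 3
After iteration 6: cur = 5, found = True, num_found = 3
After iteration 7: cur = 2, found = False, num_found = 4
After iteration 8: cur = 2, found = True, num_found = 4
After iteration 9: cur = 7, found = False, num_found = 4
After iteration 10: cur = 1, found = True, num_found = 4
Loop ends.

Final answer: 4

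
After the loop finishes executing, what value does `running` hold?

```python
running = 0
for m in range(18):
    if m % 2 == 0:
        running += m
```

Let's trace through this code step by step.

Initialize: running = 0
Entering loop: for m in range(18):
After iteration 1: m = 0, running = 0
After iteration 2: m = 1, running = 0
After iteration 3: m = 2, running = 2
After iteration 4: m = 3, running = 2
After iteration 5: m = 4, running = 6
After iteration 6: m = 5, running = 6
After iteration 7: m = 6, running = 12
After iteration 8: m = 7, running = 12
After iteration 9: m = 8, running = 20
After iteration 10: m = 9, running = 20
After iteration 11: m = 10, running = 30
After iteration 12: m = 11, running = 30
After iteration 13: m = 12, running = 42
After iteration 14: m = 13, running = 42
After iteration 15: m = 14, running = 56
After iteration 16: m = 15, running = 56
After iteration 17: m = 16, running = 72
After iteration 18: m = 17, running = 72
Loop ends.

Final answer: 72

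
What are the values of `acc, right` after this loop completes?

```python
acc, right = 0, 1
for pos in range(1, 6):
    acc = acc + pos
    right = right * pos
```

Let's trace through this code step by step.

Initialize: acc = 0
Initialize: right = 1
Entering loop: for pos in range(1, 6):
After iteration 1: pos = 1, acc = 1, right = 1
After iteration 2: pos = 2, acc = 3, right = 2
After iteration 3: pos = 3, acc = 6, right = 6
After iteration 4: pos = 4, acc = 10, right = 24
After iteration 5: pos = 5, acc = 15, right = 120
Loop ends.

Final answer: 15, 120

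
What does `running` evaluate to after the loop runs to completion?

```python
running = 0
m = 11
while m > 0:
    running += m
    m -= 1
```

Let's trace through this code step by step.

Initialize: running = 0
Initialize: m = 11
Entering loop: while m > 0:
After iteration 1: running = 11, m = 10
After iteration 2: running = 21, m = 9
After iteration 3: running = 30, m = 8
After iteration 4: running = 38, m = 7
After iteration 5: running = 45, m = 6
After iteration 6: running = 51, m = 5
After iteration 7: running = 56, m = 4
After iteration 8: running = 60, m = 3
After iteration 9: running = 63, m = 2
After iteration 10: running = 65, m = 1
After iteration 11: running = 66, m = 0
Loop ends.

Final answer: 66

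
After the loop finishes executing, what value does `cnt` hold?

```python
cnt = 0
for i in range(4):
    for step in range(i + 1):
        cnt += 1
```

Let's trace through this code step by step.

Initialize: cnt = 0
Entering loop: for i in range(4):
After iteration 1: i = 0, cnt = 1, step = 0
After iteration 2: i = 1, cnt = 3, step = 1
After iteration 3: i = 2, cnt = 6, step = 2
After iteration 4: i = 3, cnt = 10, step = 3
Loop ends.

Final answer: 10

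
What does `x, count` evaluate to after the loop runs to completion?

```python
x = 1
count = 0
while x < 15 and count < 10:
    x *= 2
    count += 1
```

Let's trace through this code step by step.

Initialize: x = 1
Initialize: count = 0
Entering loop: while x < 15 and count < 10:
After iteration 1: x = 2, count = 1
After iteration 2: x = 4, count = 2
After iteration 3: x = 8, count = 3
After iteration 4: x = 16, count = 4
Loop ends.

Final answer: 16, 4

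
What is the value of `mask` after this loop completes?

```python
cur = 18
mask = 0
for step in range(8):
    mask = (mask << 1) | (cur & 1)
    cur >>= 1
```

Let's trace through this code step by step.

Initialize: cur = 18
Initialize: mask = 0
Entering loop: for step in range(8):
After iteration 1: step = 0, cur = 9, mask = 0
After iteration 2: step = 1, cur = 4, mask = 1
After iteration 3: step = 2, cur = 2, mask = 2
After iteration 4: step = 3, cur = 1, mask = 4
After iteration 5: step = 4, cur = 0, mask = 9
After iteration 6: step = 5, cur = 0, mask = 18
After iteration 7: step = 6, cur = 0, mask = 36
After iteration 8: step = 7, cur = 0, mask = 72
Loop ends.

Final answer: 72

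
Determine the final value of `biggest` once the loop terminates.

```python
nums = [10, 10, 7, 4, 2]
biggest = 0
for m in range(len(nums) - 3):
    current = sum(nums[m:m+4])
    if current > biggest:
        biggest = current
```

Let's trace through this code step by step.

Initialize: nums = [10, 10, 7, 4, 2]
Initialize: biggest = 0
Entering loop: for m in range(len(nums) - 3):
After iteration 1: m = 0, biggest = 31, current = 31
After iteration 2: m = 1, biggest = 31, current = 23
Loop ends.

Final answer: 31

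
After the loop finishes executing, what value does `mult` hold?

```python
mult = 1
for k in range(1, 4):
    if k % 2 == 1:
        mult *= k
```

Let's trace through this code step by step.

Initialize: mult = 1
Entering loop: for k in range(1, 4):
After iteration 1: k = 1, mult = 1
After iteration 2: k = 2, mult = 1
After iteration 3: k = 3, mult = 3
Loop ends.

Final answer: 3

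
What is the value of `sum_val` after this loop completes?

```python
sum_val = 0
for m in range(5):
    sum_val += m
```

Let's trace through this code step by step.

Initialize: sum_val = 0
Entering loop: for m in range(5):
After iteration 1: m = 0, sum_val = 0
After iteration 2: m = 1, sum_val = 1
After iteration 3: m = 2, sum_val = 3
After iteration 4: m = 3, sum_val = 6
After iteration 5: m = 4, sum_val = 10
Loop ends.

Final answer: 10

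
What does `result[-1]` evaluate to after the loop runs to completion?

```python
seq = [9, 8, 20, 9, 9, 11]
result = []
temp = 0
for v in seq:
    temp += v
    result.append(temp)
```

Let's trace through this code step by step.

Initialize: seq = [9, 8, 20, 9, 9, 11]
Initialize: result = []
Initialize: temp = 0
Entering loop: for v in seq:
After iteration 1: v = 9, result = [9], temp = 9
After iteration 2: v = 8, result = [9, 17], temp = 17
After iteration 3: v = 20, result = [9, 17, 37], temp = 37
After iteration 4: v = 9, result = [9, 17, 37, 46], temp = 46
After iteration 5: v = 9, result = [9, 17, 37, 46, 55], temp = 55
After iteration 6: v = 11, result = [9, 17, 37, 46, 55, 66], temp = 66
Loop ends.
result[-1] = 66

Final answer: 66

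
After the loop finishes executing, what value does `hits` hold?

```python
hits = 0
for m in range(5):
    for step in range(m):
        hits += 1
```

Let's trace through this code step by step.

Initialize: hits = 0
Entering loop: for m in range(5):
After iteration 1: m = 0, hits = 0
After iteration 2: m = 1, hits = 1, step = 0
After iteration 3: m = 2, hits = 3, step = 1
After iteration 4: m = 3, hits = 6, step = 2
After iteration 5: m = 4, hits = 10, step = 3
Loop ends.

Final answer: 10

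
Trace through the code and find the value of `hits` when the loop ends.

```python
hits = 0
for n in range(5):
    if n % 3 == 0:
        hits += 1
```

Let's trace through this code step by step.

Initialize: hits = 0
Entering loop: for n in range(5):
After iteration 1: n = 0, hits = 1
After iteration 2: n = 1, hits = 1
After iteration 3: n = 2, hits = 1
After iteration 4: n = 3, hits = 2
After iteration 5: n = 4, hits = 2
Loop ends.

Final answer: 2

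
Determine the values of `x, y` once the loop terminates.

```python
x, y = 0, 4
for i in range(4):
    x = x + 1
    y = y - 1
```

Let's trace through this code step by step.

Initialize: x = 0
Initialize: y = 4
Entering loop: for i in range(4):
After iteration 1: i = 0, x = 1, y = 3
After iteration 2: i = 1, x = 2, y = 2
After iteration 3: i = 2, x = 3, y = 1
After iteration 4: i = 3, x = 4, y = 0
Loop ends.

Final answer: 4, 0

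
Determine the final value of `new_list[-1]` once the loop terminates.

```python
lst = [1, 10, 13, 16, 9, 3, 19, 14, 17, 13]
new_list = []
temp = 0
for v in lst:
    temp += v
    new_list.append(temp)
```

Let's trace through this code step by step.

Initialize: lst = [1, 10, 13, 16, 9, 3, 19, 14, 17, 13]
Initialize: new_list = []
Initialize: temp = 0
Entering loop: for v in lst:
After iteration 1: v = 1, new_list = [1], temp = 1
After iteration 2: v = 10, new_list = [1, 11], temp = 11
After iteration 3: v = 13, new_list = [1, 11, 24], temp = 24
After iteration 4: v = 16, new_list = [1, 11, 24, 40], temp = 40
After iteration 5: v = 9, new_list = [1, 11, 24, 40, 49], temp = 49
After iteration 6: v = 3, new_list = [1, 11, 24, 40, 49, 52], temp = 52
After iteration 7: v = 19, new_list = [1, 11, 24, 40, 49, 52, 71], temp = 71
After iteration 8: v = 14, new_list = [1, 11, 24, 40, 49, 52, 71, 85], temp = 85
After iteration 9: v = 17, new_list = [1, 11, 24, 40, 49, 52, 71, 85, 102], temp = 102
After iteration 10: v = 13, new_list = [1, 11, 24, 40, 49, 52, 71, 85, 102, 115], temp = 115
Loop ends.
new_list[-1] = 115

Final answer: 115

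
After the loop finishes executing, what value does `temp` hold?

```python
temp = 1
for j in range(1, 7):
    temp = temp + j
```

Let's trace through this code step by step.

Initialize: temp = 1
Entering loop: for j in range(1, 7):
After iteration 1: j = 1, temp = 2
After iteration 2: j = 2, temp = 4
After iteration 3: j = 3, temp = 7
After iteration 4: j = 4, temp = 11
After iteration 5: j = 5, temp = 16
After iteration 6: j = 6, temp = 22
Loop ends.

Final answer: 22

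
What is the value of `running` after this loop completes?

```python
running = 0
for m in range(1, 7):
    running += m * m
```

Let's trace through this code step by step.

Initialize: running = 0
Entering loop: for m in range(1, 7):
After iteration 1: m = 1, running = 1
After iteration 2: m = 2, running = 5
After iteration 3: m = 3, running = 14
After iteration 4: m = 4, running = 30
After iteration 5: m = 5, running = 55
After iteration 6: m = 6, running = 91
Loop ends.

Final answer: 91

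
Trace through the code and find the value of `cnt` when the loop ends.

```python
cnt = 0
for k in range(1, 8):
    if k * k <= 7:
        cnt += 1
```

Let's trace through this code step by step.

Initialize: cnt = 0
Entering loop: for k in range(1, 8):
After iteration 1: k = 1, cnt = 1
After iteration 2: k = 2, cnt = 2
After iteration 3: k = 3, cnt = 2
After iteration 4: k = 4, cnt = 2
After iteration 5: k = 5, cnt = 2
After iteration 6: k = 6, cnt = 2
After iteration 7: k = 7, cnt = 2
Loop ends.

Final answer: 2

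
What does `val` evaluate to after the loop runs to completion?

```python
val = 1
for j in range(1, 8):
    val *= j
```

Let's trace through this code step by step.

Initialize: val = 1
Entering loop: for j in range(1, 8):
After iteration 1: j = 1, val = 1
After iteration 2: j = 2, val = 2
After iteration 3: j = 3, val = 6
After iteration 4: j = 4, val = 24
After iteration 5: j = 5, val = 120
After iteration 6: j = 6, val = 720
After iteration 7: j = 7, val = 5040
Loop ends.

Final answer: 5040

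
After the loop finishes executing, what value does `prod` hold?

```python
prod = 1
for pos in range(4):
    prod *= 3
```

Let's trace through this code step by step.

Initialize: prod = 1
Entering loop: for pos in range(4):
After iteration 1: pos = 0, prod = 3
After iteration 2: pos = 1, prod = 9
After iteration 3: pos = 2, prod = 27
After iteration 4: pos = 3, prod = 81
Loop ends.

Final answer: 81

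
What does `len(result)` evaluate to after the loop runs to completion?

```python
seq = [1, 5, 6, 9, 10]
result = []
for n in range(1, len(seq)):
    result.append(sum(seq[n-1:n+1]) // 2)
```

Let's trace through this code step by step.

Initialize: seq = [1, 5, 6, 9, 10]
Initialize: result = []
Entering loop: for n in range(1, len(seq)):
After iteration 1: n = 1, result = [3]
After iteration 2: n = 2, result = [3, 5]
After iteration 3: n = 3, result = [3, 5, 7]
After iteration 4: n = 4, result = [3, 5, 7, 9]
Loop ends.
len(result) = 4

Final answer: 4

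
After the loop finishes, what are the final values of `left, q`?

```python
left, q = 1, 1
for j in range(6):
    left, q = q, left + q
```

Let's trace through this code step by step.

Initialize: left = 1
Initialize: q = 1
Entering loop: for j in range(6):
After iteration 1: j = 0, left = 1, q = 2
After iteration 2: j = 1, left = 2, q = 3
After iteration 3: j = 2, left = 3, q = 5
After iteration 4: j = 3, left = 5, q = 8
After iteration 5: j = 4, left = 8, q = 13
After iteration 6: j = 5, left = 13, q = 21
Loop ends.

Final answer: 13, 21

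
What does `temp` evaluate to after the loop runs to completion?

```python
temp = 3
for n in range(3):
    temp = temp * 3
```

Let's trace through this code step by step.

Initialize: temp = 3
Entering loop: for n in range(3):
After iteration 1: n = 0, temp = 9
After iteration 2: n = 1, temp = 27
After iteration 3: n = 2, temp = 81
Loop ends.

Final answer: 81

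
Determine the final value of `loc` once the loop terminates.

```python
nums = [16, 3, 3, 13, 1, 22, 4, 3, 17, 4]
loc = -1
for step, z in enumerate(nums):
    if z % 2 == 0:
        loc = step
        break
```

Let's trace through this code step by step.

Initialize: nums = [16, 3, 3, 13, 1, 22, 4, 3, 17, 4]
Initialize: loc = -1
Entering loop: for step, z in enumerate(nums):
After iteration 1: step = 0, z = 16, loc = 0
Loop ends.

Final answer: 0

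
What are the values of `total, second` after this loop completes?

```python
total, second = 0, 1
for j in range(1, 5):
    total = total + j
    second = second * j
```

Let's trace through this code step by step.

Initialize: total = 0
Initialize: second = 1
Entering loop: for j in range(1, 5):
After iteration 1: j = 1, total = 1, second = 1
After iteration 2: j = 2, total = 3, second = 2
After iteration 3: j = 3, total = 6, second = 6
After iteration 4: j = 4, total = 10, second = 24
Loop ends.

Final answer: 10, 24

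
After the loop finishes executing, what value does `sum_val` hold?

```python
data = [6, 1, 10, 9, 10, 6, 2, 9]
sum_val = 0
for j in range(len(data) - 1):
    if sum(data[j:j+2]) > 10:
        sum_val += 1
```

Let's trace through this code step by step.

Initialize: data = [6, 1, 10, 9, 10, 6, 2, 9]
Initialize: sum_val = 0
Entering loop: for j in range(len(data) - 1):
After iteration 1: j = 0, sum_val = 0
After iteration 2: j = 1, sum_val = 1
After iteration 3: j = 2, sum_val = 2
After iteration 4: j = 3, sum_val = 3
After iteration 5: j = 4, sum_val = 4
After iteration 6: j = 5, sum_val = 4
After iteration 7: j = 6, sum_val = 5
Loop ends.

Final answer: 5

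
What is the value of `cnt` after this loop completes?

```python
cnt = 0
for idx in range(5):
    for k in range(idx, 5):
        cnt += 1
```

Let's trace through this code step by step.

Initialize: cnt = 0
Entering loop: for idx in range(5):
After iteration 1: idx = 0, cnt = 5
After iteration 2: idx = 1, cnt = 9
After iteration 3: idx = 2, cnt = 12
After iteration 4: idx = 3, cnt = 14
After iteration 5: idx = 4, cnt = 15
Loop ends.

Final answer: 15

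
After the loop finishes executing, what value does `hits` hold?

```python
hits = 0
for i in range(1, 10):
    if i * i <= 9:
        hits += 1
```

Let's trace through this code step by step.

Initialize: hits = 0
Entering loop: for i in range(1, 10):
After iteration 1: i = 1, hits = 1
After iteration 2: i = 2, hits = 2
After iteration 3: i = 3, hits = 3
After iteration 4: i = 4, hits = 3
After iteration 5: i = 5, hits = 3
After iteration 6: i = 6, hits = 3
After iteration 7: i = 7, hits = 3
After iteration 8: i = 8, hits = 3
After iteration 9: i = 9, hits = 3
Loop ends.

Final answer: 3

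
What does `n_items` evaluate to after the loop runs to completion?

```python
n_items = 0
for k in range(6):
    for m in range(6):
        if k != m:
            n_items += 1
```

Let's trace through this code step by step.

Initialize: n_items = 0
Entering loop: for k in range(6):
After iteration 1: k = 0, n_items = 5
After iteration 2: k = 1, n_items = 10
After iteration 3: k = 2, n_items = 15
After iteration 4: k = 3, n_items = 20
After iteration 5: k = 4, n_items = 25
After iteration 6: k = 5, n_items = 30
Loop ends.

Final answer: 30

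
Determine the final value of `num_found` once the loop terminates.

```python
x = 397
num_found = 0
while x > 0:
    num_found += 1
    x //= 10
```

Let's trace through this code step by step.

Initialize: x = 397
Initialize: num_found = 0
Entering loop: while x > 0:
After iteration 1: x = 39, num_found = 1
After iteration 2: x = 3, num_found = 2
After iteration 3: x = 0, num_found = 3
Loop ends.

Final answer: 3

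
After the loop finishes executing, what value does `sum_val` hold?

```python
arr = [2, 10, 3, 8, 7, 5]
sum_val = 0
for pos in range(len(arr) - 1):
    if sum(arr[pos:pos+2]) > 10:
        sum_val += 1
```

Let's trace through this code step by step.

Initialize: arr = [2, 10, 3, 8, 7, 5]
Initialize: sum_val = 0
Entering loop: for pos in range(len(arr) - 1):
After iteration 1: pos = 0, sum_val = 1
After iteration 2: pos = 1, sum_val = 2
After iteration 3: pos = 2, sum_val = 3
After iteration 4: pos = 3, sum_val = 4
After iteration 5: pos = 4, sum_val = 5
Loop ends.

Final answer: 5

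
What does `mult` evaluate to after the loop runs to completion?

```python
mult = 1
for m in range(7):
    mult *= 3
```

Let's trace through this code step by step.

Initialize: mult = 1
Entering loop: for m in range(7):
After iteration 1: m = 0, mult = 3
After iteration 2: m = 1, mult = 9
After iteration 3: m = 2, mult = 27
After iteration 4: m = 3, mult = 81
After iteration 5: m = 4, mult = 243
After iteration 6: m = 5, mult = 729
After iteration 7: m = 6, mult = 2187
Loop ends.

Final answer: 2187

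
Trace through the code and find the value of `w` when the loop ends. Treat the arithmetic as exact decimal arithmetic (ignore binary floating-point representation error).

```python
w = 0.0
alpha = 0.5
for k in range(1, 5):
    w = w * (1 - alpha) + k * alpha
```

Let's trace through this code step by step.

Initialize: w = 0.0
Initialize: alpha = 0.5
Entering loop: for k in range(1, 5):
After iteration 1: k = 1, w = 0.5
After iteration 2: k = 2, w = 1.25
After iteration 3: k = 3, w = 2.125
After iteration 4: k = 4, w = 3.0625
Loop ends.

Final answer: 3.0625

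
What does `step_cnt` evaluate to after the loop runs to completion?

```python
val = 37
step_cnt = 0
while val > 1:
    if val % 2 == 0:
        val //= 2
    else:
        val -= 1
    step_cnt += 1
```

Let's trace through this code step by step.

Initialize: val = 37
Initialize: step_cnt = 0
Entering loop: while val > 1:
After iteration 1: val = 36, step_cnt = 1
After iteration 2: val = 18, step_cnt = 2
After iteration 3: val = 9, step_cnt = 3
After iteration 4: val = 8, step_cnt = 4
After iteration 5: val = 4, step_cnt = 5
After iteration 6: val = 2, step_cnt = 6
After iteration 7: val = 1, step_cnt = 7
Loop ends.

Final answer: 7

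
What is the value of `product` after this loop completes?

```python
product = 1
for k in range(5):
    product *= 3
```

Let's trace through this code step by step.

Initialize: product = 1
Entering loop: for k in range(5):
After iteration 1: k = 0, product = 3
After iteration 2: k = 1, product = 9
After iteration 3: k = 2, product = 27
After iteration 4: k = 3, product = 81
After iteration 5: k = 4, product = 243
Loop ends.

Final answer: 243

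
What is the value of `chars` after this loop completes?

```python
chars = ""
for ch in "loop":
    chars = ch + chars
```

Let's trace through this code step by step.

Initialize: chars = ''
Entering loop: for ch in "loop":
After iteration 1: ch = 'l', chars = 'l'
After iteration 2: ch = 'o', chars = 'ol'
After iteration 3: ch = 'o', chars = 'ool'
After iteration 4: ch = 'p', chars = 'pool'
Loop ends.

Final answer: 'pool'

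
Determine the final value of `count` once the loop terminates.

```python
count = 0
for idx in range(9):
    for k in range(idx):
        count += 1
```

Let's trace through this code step by step.

Initialize: count = 0
Entering loop: for idx in range(9):
After iteration 1: idx = 0, count = 0
After iteration 2: idx = 1, count = 1, k = 0
After iteration 3: idx = 2, count = 3, k = 1
After iteration 4: idx = 3, count = 6, k = 2
After iteration 5: idx = 4, count = 10, k = 3
After iteration 6: idx = 5, count = 15, k = 4
After iteration 7: idx = 6, count = 21, k = 5
After iteration 8: idx = 7, count = 28, k = 6
After iteration 9: idx = 8, count = 36, k = 7
Loop ends.

Final answer: 36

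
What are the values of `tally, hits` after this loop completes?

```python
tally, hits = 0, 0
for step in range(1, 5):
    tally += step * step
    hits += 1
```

Let's trace through this code step by step.

Initialize: tally = 0
Initialize: hits = 0
Entering loop: for step in range(1, 5):
After iteration 1: step = 1, tally = 1, hits = 1
After iteration 2: step = 2, tally = 5, hits = 2
After iteration 3: step = 3, tally = 14, hits = 3
After iteration 4: step = 4, tally = 30, hits = 4
Loop ends.

Final answer: 30, 4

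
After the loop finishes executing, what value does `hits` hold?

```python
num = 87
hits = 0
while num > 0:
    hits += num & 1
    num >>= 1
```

Let's trace through this code step by step.

Initialize: num = 87
Initialize: hits = 0
Entering loop: while num > 0:
After iteration 1: num = 43, hits = 1
After iteration 2: num = 21, hits = 2
After iteration 3: num = 10, hits = 3
After iteration 4: num = 5, hits = 3
After iteration 5: num = 2, hits = 4
After iteration 6: num = 1, hits = 4
After iteration 7: num = 0, hits = 5
Loop ends.

Final answer: 5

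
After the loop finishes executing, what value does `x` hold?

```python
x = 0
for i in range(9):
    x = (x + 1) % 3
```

Let's trace through this code step by step.

Initialize: x = 0
Entering loop: for i in range(9):
After iteration 1: i = 0, x = 1
After iteration 2: i = 1, x = 2
After iteration 3: i = 2, x = 0
After iteration 4: i = 3, x = 1
After iteration 5: i = 4, x = 2
After iteration 6: i = 5, x = 0
After iteration 7: i = 6, x = 1
After iteration 8: i = 7, x = 2
After iteration 9: i = 8, x = 0
Loop ends.

Final answer: 0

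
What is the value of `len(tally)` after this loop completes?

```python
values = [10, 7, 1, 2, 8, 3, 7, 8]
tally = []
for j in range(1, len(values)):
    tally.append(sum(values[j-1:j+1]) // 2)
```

Let's trace through this code step by step.

Initialize: values = [10, 7, 1, 2, 8, 3, 7, 8]
Initialize: tally = []
Entering loop: for j in range(1, len(values)):
After iteration 1: j = 1, tally = [8]
After iteration 2: j = 2, tally = [8, 4]
After iteration 3: j = 3, tally = [8, 4, 1]
After iteration 4: j = 4, tally = [8, 4, 1, 5]
After iteration 5: j = 5, tally = [8, 4, 1, 5, 5]
After iteration 6: j = 6, tally = [8, 4, 1, 5, 5, 5]
After iteration 7: j = 7, tally = [8, 4, 1, 5, 5, 5, 7]
Loop ends.
len(tally) = 7

Final answer: 7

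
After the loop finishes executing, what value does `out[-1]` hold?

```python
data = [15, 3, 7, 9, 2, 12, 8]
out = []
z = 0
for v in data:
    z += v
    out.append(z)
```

Let's trace through this code step by step.

Initialize: data = [15, 3, 7, 9, 2, 12, 8]
Initialize: out = []
Initialize: z = 0
Entering loop: for v in data:
After iteration 1: v = 15, out = [15], z = 15
After iteration 2: v = 3, out = [15, 18], z = 18
After iteration 3: v = 7, out = [15, 18, 25], z = 25
After iteration 4: v = 9, out = [15, 18, 25, 34], z = 34
After iteration 5: v = 2, out = [15, 18, 25, 34, 36], z = 36
After iteration 6: v = 12, out = [15, 18, 25, 34, 36, 48], z = 48
After iteration 7: v = 8, out = [15, 18, 25, 34, 36, 48, 56], z = 56
Loop ends.
out[-1] = 56

Final answer: 56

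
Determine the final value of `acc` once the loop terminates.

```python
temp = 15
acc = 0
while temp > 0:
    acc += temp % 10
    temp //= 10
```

Let's trace through this code step by step.

Initialize: temp = 15
Initialize: acc = 0
Entering loop: while temp > 0:
After iteration 1: temp = 1, acc = 5
After iteration 2: temp = 0, acc = 6
Loop ends.

Final answer: 6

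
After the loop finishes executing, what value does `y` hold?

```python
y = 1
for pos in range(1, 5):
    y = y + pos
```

Let's trace through this code step by step.

Initialize: y = 1
Entering loop: for pos in range(1, 5):
After iteration 1: pos = 1, y = 2
After iteration 2: pos = 2, y = 4
After iteration 3: pos = 3, y = 7
After iteration 4: pos = 4, y = 11
Loop ends.

Final answer: 11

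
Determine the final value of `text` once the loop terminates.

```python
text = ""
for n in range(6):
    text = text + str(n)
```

Let's trace through this code step by step.

Initialize: text = ''
Entering loop: for n in range(6):
After iteration 1: n = 0, text = '0'
After iteration 2: n = 1, text = '01'
After iteration 3: n = 2, text = '012'
After iteration 4: n = 3, text = '0123'
After iteration 5: n = 4, text = '01234'
After iteration 6: n = 5, text = '012345'
Loop ends.

Final answer: '012345'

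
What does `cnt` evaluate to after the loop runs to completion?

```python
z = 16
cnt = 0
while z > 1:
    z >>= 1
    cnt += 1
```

Let's trace through this code step by step.

Initialize: z = 16
Initialize: cnt = 0
Entering loop: while z > 1:
After iteration 1: z = 8, cnt = 1
After iteration 2: z = 4, cnt = 2
After iteration 3: z = 2, cnt = 3
After iteration 4: z = 1, cnt = 4
Loop ends.

Final answer: 4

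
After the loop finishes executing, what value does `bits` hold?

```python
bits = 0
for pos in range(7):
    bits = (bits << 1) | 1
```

Let's trace through this code step by step.

Initialize: bits = 0
Entering loop: for pos in range(7):
After iteration 1: pos = 0, bits = 1
After iteration 2: pos = 1, bits = 3
After iteration 3: pos = 2, bits = 7
After iteration 4: pos = 3, bits = 15
After iteration 5: pos = 4, bits = 31
After iteration 6: pos = 5, bits = 63
After iteration 7: pos = 6, bits = 127
Loop ends.

Final answer: 127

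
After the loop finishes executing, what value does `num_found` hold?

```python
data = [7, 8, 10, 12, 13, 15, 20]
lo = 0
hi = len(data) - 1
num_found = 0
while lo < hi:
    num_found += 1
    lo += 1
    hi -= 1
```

Let's trace through this code step by step.

Initialize: data = [7, 8, 10, 12, 13, 15, 20]
Initialize: lo = 0
Initialize: hi = 6
Initialize: num_found = 0
Entering loop: while lo < hi:
After iteration 1: lo = 1, hi = 5, num_found = 1
After iteration 2: lo = 2, hi = 4, num_found = 2
After iteration 3: lo = 3, hi = 3, num_found = 3
Loop ends.

Final answer: 3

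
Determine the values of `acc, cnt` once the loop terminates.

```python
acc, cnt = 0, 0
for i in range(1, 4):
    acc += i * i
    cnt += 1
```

Let's trace through this code step by step.

Initialize: acc = 0
Initialize: cnt = 0
Entering loop: for i in range(1, 4):
After iteration 1: i = 1, acc = 1, cnt = 1
After iteration 2: i = 2, acc = 5, cnt = 2
After iteration 3: i = 3, acc = 14, cnt = 3
Loop ends.

Final answer: 14, 3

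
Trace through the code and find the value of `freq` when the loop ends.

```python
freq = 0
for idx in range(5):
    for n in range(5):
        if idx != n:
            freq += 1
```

Let's trace through this code step by step.

Initialize: freq = 0
Entering loop: for idx in range(5):
After iteration 1: idx = 0, freq = 4
After iteration 2: idx = 1, freq = 8
After iteration 3: idx = 2, freq = 12
After iteration 4: idx = 3, freq = 16
After iteration 5: idx = 4, freq = 20
Loop ends.

Final answer: 20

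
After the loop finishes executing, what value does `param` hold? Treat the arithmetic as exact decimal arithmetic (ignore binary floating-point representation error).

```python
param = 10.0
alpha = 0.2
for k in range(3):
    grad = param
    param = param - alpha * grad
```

Let's trace through this code step by step.

Initialize: param = 10.0
Initialize: alpha = 0.2
Entering loop: for k in range(3):
After iteration 1: k = 0, param = 8.0, grad = 10.0
After iteration 2: k = 1, param = 6.4, grad = 8.0
After iteration 3: k = 2, param = 5.12, grad = 6.4
Loop ends.

Final answer: 5.12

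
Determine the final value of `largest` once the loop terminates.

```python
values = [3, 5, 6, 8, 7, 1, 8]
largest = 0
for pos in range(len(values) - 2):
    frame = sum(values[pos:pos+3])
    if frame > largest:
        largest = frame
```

Let's trace through this code step by step.

Initialize: values = [3, 5, 6, 8, 7, 1, 8]
Initialize: largest = 0
Entering loop: for pos in range(len(values) - 2):
After iteration 1: pos = 0, largest = 14, frame = 14
After iteration 2: pos = 1, largest = 19, frame = 19
After iteration 3: pos = 2, largest = 21, frame = 21
After iteration 4: pos = 3, largest = 21, frame = 16
After iteration 5: pos = 4, largest = 21, frame = 16
Loop ends.

Final answer: 21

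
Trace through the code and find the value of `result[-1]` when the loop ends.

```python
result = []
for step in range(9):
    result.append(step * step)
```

Let's trace through this code step by step.

Initialize: result = []
Entering loop: for step in range(9):
After iteration 1: step = 0, result = [0]
After iteration 2: step = 1, result = [0, 1]
After iteration 3: step = 2, result = [0, 1, 4]
After iteration 4: step = 3, result = [0, 1, 4, 9]
After iteration 5: step = 4, result = [0, 1, 4, 9, 16]
After iteration 6: step = 5, result = [0, 1, 4, 9, 16, 25]
After iteration 7: step = 6, result = [0, 1, 4, 9, 16, 25, 36]
After iteration 8: step = 7, result = [0, 1, 4, 9, 16, 25, 36, 49]
After iteration 9: step = 8, result = [0, 1, 4, 9, 16, 25, 36, 49, 64]
Loop ends.
result[-1] = 64

Final answer: 64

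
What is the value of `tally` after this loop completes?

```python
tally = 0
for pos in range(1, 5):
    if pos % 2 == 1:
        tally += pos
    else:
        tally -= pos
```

Let's trace through this code step by step.

Initialize: tally = 0
Entering loop: for pos in range(1, 5):
After iteration 1: pos = 1, tally = 1
After iteration 2: pos = 2, tally = -1
After iteration 3: pos = 3, tally = 2
After iteration 4: pos = 4, tally = -2
Loop ends.

Final answer: -2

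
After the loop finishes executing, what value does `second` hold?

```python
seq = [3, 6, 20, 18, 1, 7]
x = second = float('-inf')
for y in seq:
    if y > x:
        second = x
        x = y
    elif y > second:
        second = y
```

Let's trace through this code step by step.

Initialize: seq = [3, 6, 20, 18, 1, 7]
Initialize: x = -inf
Initialize: second = -inf
Entering loop: for y in seq:
After iteration 1: y = 3, x = 3, second = -inf
After iteration 2: y = 6, x = 6, second = 3
After iteration 3: y = 20, x = 20, second = 6
After iteration 4: y = 18, x = 20, second = 18
After iteration 5: y = 1, x = 20, second = 18
After iteration 6: y = 7, x = 20, second = 18
Loop ends.

Final answer: 18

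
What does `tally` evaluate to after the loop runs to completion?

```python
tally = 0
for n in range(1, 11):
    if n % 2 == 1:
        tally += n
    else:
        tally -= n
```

Let's trace through this code step by step.

Initialize: tally = 0
Entering loop: for n in range(1, 11):
After iteration 1: n = 1, tally = 1
After iteration 2: n = 2, tally = -1
After iteration 3: n = 3, tally = 2
After iteration 4: n = 4, tally = -2
After iteration 5: n = 5, tally = 3
After iteration 6: n = 6, tally = -3
After iteration 7: n = 7, tally = 4
After iteration 8: n = 8, tally = -4
After iteration 9: n = 9, tally = 5
After iteration 10: n = 10, tally = -5
Loop ends.

Final answer: -5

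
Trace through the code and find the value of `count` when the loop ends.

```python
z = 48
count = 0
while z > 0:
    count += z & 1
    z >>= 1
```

Let's trace through this code step by step.

Initialize: z = 48
Initialize: count = 0
Entering loop: while z > 0:
After iteration 1: z = 24, count = 0
After iteration 2: z = 12, count = 0
After iteration 3: z = 6, count = 0
After iteration 4: z = 3, count = 0
After iteration 5: z = 1, count = 1
After iteration 6: z = 0, count = 2
Loop ends.

Final answer: 2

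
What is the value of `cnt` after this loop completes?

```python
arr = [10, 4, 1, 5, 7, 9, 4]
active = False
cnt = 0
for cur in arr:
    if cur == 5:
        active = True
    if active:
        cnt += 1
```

Let's trace through this code step by step.

Initialize: arr = [10, 4, 1, 5, 7, 9, 4]
Initialize: active = False
Initialize: cnt = 0
Entering loop: for cur in arr:
After iteration 1: cur = 10, active = False, cnt = 0
After iteration 2: cur = 4, active = False, cnt = 0
After iteration 3: cur = 1, active = False, cnt = 0
After iteration 4: cur = 5, active = True, cnt = 1
After iteration 5: cur = 7, active = True, cnt = 2
After iteration 6: cur = 9, active = True, cnt = 3
After iteration 7: cur = 4, active = True, cnt = 4
Loop ends.

Final answer: 4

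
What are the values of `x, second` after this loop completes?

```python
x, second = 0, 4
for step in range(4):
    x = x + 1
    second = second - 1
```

Let's trace through this code step by step.

Initialize: x = 0
Initialize: second = 4
Entering loop: for step in range(4):
After iteration 1: step = 0, x = 1, second = 3
After iteration 2: step = 1, x = 2, second = 2
After iteration 3: step = 2, x = 3, second = 1
After iteration 4: step = 3, x = 4, second = 0
Loop ends.

Final answer: 4, 0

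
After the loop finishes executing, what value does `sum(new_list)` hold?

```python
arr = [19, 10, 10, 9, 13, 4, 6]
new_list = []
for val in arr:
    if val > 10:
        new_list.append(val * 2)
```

Let's trace through this code step by step.

Initialize: arr = [19, 10, 10, 9, 13, 4, 6]
Initialize: new_list = []
Entering loop: for val in arr:
After iteration 1: val = 19, new_list = [38]
After iteration 2: val = 10, new_list = [38]
After iteration 3: val = 10, new_list = [38]
After iteration 4: val = 9, new_list = [38]
After iteration 5: val = 13, new_list = [38, 26]
After iteration 6: val = 4, new_list = [38, 26]
After iteration 7: val = 6, new_list = [38, 26]
Loop ends.
sum(new_list) = 64

Final answer: 64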